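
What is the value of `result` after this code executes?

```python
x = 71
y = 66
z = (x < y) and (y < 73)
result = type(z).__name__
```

x is int; y is int; z is bool; result = 'bool'

'bool'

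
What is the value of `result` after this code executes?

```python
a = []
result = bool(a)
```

a = []; result = False

False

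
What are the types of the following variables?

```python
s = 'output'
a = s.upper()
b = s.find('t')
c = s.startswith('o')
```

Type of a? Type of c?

upper() returns str; startswith() returns bool

str, bool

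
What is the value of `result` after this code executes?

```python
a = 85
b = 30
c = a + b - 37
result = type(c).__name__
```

a is int; b is int; c is int; result = 'int'

'int'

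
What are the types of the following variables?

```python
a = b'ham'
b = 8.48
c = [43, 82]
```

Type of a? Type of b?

a is assigned a bytes literal (b'...' prefix); b is assigned a number with a decimal point, so it is a float

bytes, float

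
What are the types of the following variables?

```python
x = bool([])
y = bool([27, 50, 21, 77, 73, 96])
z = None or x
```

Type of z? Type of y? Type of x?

None or bool returns the bool; bool() returns bool; bool() returns bool

bool, bool, bool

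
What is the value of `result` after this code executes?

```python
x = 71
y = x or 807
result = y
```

x = 71; y = 71; result = 71

71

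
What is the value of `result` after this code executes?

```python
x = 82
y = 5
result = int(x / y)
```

x = 82; y = 5; result = 16

16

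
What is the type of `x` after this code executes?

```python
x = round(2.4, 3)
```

round() with decimal places returns float

float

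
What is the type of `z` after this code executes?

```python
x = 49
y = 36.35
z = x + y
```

int + float = float

float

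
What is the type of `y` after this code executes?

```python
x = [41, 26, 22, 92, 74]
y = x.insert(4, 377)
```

list.insert() returns None

NoneType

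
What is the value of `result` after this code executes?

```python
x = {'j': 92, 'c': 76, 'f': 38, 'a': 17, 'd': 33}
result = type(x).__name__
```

x is dict; result = 'dict'

'dict'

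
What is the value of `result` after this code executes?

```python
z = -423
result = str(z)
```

z = -423; result = '-423'

'-423'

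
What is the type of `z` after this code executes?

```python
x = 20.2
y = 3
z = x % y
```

float % int = float

float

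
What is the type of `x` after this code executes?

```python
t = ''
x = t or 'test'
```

'or' returns first truthy value (str)

str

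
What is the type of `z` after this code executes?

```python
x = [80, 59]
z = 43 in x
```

'in' operator returns bool

bool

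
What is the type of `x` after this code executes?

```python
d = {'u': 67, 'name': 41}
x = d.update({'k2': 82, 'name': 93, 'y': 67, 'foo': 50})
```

dict.update() returns None

NoneType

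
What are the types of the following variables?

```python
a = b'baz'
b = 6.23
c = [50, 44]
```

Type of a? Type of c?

a is assigned a bytes literal (b'...' prefix); c is assigned a list literal (square brackets)

bytes, list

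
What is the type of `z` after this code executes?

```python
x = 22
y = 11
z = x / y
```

int / int = float

float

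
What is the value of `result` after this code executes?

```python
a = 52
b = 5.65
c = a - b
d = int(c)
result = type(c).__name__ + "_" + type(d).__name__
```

a is int; b is float; c is float; d is int; result = 'float_int'

'float_int'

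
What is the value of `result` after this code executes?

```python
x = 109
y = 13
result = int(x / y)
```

x = 109; y = 13; result = 8

8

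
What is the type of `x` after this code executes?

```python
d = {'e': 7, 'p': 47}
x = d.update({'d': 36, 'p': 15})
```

dict.update() returns None

NoneType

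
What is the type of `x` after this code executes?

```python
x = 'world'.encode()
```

str.encode() returns bytes

bytes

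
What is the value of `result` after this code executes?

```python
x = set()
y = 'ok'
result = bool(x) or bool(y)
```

x = set(); y = 'ok'; result = True

True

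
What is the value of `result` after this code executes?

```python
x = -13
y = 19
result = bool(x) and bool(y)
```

x = -13; y = 19; result = True

True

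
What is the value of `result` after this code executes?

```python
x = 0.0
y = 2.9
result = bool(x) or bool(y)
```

x = 0.0; y = 2.9; result = True

True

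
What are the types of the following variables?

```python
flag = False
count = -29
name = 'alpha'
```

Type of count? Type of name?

count is assigned a bare integer (no decimal point), so it is an int; name is assigned a quoted string literal, so it is a str

int, str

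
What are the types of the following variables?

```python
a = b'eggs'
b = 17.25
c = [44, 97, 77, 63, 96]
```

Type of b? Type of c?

b is assigned a number with a decimal point, so it is a float; c is assigned a list literal (square brackets)

float, list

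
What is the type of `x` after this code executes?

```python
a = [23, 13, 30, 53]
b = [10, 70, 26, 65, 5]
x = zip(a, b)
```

zip() returns a zip object

zip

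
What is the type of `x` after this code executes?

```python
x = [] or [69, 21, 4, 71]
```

'or' returns first truthy value (list)

list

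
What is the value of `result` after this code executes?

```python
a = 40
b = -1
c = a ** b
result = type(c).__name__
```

a is int; b is int; c is float; result = 'float'

'float'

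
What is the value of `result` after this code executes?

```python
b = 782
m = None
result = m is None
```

b = 782; m = None; result = True

True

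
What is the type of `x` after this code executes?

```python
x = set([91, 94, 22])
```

set() constructor returns set

set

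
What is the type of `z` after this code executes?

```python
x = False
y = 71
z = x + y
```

bool + int = int (bool is subclass of int)

int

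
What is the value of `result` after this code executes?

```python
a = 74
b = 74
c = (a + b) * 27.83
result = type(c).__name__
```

a is int; b is int; c is float; result = 'float'

'float'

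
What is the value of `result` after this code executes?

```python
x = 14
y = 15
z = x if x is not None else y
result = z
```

x = 14; y = 15; z = 14; result = 14

14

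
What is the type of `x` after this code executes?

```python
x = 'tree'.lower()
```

str.lower() returns str

str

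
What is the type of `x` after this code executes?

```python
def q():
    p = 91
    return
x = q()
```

Bare return returns None

NoneType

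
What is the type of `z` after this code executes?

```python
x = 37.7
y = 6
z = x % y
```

float % int = float

float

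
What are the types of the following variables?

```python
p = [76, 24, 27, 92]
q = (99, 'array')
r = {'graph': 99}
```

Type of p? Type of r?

p is assigned a list literal (square brackets); r is assigned a dict literal ({key: value})

list, dict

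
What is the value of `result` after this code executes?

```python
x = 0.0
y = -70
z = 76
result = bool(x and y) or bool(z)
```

x = 0.0; y = -70; z = 76; result = True

True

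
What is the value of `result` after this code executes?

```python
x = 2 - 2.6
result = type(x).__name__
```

x is float; result = 'float'

'float'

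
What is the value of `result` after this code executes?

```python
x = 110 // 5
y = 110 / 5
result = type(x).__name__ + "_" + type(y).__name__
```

x is int; y is float; result = 'int_float'

'int_float'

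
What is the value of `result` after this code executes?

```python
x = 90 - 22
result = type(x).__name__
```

x is int; result = 'int'

'int'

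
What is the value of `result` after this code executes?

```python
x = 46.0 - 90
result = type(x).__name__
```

x is float; result = 'float'

'float'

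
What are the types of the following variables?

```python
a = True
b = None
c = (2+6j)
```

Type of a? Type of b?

a is assigned the constant True, which has type bool; b is assigned None, whose type is NoneType

bool, NoneType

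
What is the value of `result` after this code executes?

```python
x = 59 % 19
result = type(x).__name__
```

x is int; result = 'int'

'int'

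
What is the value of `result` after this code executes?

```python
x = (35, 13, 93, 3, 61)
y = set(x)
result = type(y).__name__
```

x is tuple; y is set; result = 'set'

'set'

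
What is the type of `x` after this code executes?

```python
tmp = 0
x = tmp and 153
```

'and' returns first falsy value (0 is int)

int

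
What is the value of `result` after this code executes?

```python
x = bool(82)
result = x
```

x = True; result = True

True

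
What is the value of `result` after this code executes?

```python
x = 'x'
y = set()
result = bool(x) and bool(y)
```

x = 'x'; y = set(); result = False

False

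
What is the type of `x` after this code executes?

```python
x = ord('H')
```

ord() returns int (code point)

int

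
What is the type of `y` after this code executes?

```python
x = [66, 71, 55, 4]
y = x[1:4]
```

Slicing a list returns a list

list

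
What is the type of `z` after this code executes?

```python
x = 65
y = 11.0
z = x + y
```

int + float = float

float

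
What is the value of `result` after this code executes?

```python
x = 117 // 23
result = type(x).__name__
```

x is int; result = 'int'

'int'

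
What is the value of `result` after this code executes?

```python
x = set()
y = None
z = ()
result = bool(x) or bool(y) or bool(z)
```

x = set(); y = None; z = (); result = False

False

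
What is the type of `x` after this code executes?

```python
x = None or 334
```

'or' with None returns the other truthy value

int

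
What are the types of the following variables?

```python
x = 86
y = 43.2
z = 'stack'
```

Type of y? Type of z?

y is assigned a number with a decimal point, so it is a float; z is assigned a quoted string literal, so it is a str

float, str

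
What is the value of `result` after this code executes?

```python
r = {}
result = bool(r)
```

r = {}; result = False

False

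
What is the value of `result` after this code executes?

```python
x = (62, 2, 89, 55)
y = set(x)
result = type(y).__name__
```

x is tuple; y is set; result = 'set'

'set'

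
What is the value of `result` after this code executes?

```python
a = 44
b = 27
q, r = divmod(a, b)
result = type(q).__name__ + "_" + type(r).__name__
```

a is int; b is int; q is int; r is int; result = 'int_int'

'int_int'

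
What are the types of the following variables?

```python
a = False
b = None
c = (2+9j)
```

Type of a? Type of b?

a is assigned the constant False, which has type bool; b is assigned None, whose type is NoneType

bool, NoneType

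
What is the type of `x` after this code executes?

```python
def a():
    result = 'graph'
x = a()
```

Function without return returns None

NoneType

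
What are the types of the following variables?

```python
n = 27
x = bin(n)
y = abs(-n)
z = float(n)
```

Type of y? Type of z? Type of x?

abs() of int returns int; float() returns float; bin() returns str

int, float, str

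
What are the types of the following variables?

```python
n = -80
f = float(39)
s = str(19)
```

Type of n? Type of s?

n is assigned a bare integer (no decimal point), so it is an int; s is assigned the result of calling str(), which returns a str

int, str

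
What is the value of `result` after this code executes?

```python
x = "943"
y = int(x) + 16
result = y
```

x = '943'; y = 959; result = 959

959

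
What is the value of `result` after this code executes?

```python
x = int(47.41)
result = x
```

x = 47; result = 47

47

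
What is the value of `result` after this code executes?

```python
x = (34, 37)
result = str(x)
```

x = (34, 37); result = '(34, 37)'

'(34, 37)'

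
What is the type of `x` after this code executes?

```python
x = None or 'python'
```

'or' with None returns the other truthy value (str)

str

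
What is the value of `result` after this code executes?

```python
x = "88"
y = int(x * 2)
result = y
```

x = '88'; y = 8888; result = 8888

8888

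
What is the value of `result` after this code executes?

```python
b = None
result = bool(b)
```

b = None; result = False

False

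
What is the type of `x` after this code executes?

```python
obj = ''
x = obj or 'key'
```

'or' returns first truthy value (str)

str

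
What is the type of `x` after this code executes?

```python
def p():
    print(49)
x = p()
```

Function without return returns None

NoneType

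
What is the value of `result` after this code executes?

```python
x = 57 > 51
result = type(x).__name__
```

x is bool; result = 'bool'

'bool'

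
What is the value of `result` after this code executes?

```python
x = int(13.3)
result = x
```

x = 13; result = 13

13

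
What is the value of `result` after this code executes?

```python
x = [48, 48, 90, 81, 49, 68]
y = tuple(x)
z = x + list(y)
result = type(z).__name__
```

x is list; y is tuple; z is list; result = 'list'

'list'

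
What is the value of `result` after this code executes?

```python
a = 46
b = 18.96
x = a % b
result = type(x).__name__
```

a is int; b is float; x is float; result = 'float'

'float'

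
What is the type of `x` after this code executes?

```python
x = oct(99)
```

oct() returns str representation

str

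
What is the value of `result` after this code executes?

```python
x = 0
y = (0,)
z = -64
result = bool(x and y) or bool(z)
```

x = 0; y = (0,); z = -64; result = True

True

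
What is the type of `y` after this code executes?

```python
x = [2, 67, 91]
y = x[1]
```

Indexing list[int] returns int

int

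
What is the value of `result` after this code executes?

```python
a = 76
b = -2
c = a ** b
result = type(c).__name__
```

a is int; b is int; c is float; result = 'float'

'float'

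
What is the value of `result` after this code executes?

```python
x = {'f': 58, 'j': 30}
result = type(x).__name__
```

x is dict; result = 'dict'

'dict'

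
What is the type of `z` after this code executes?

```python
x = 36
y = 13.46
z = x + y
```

int + float = float

float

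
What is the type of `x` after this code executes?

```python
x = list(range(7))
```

list(range()) returns list

list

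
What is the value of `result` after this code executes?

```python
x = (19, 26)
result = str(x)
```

x = (19, 26); result = '(19, 26)'

'(19, 26)'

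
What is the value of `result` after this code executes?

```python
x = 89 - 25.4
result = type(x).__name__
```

x is float; result = 'float'

'float'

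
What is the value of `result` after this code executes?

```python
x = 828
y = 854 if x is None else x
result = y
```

x = 828; y = 828; result = 828

828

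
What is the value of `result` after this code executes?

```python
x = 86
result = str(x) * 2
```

x = 86; result = '8686'

'8686'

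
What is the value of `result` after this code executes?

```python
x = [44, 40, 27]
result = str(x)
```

x = [44, 40, 27]; result = '[44, 40, 27]'

'[44, 40, 27]'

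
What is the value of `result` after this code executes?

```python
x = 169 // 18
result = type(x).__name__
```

x is int; result = 'int'

'int'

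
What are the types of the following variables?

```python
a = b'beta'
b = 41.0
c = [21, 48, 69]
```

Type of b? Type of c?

b is assigned a number with a decimal point, so it is a float; c is assigned a list literal (square brackets)

float, list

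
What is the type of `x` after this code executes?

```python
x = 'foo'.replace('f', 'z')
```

str.replace() returns str

str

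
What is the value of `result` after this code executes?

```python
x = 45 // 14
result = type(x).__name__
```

x is int; result = 'int'

'int'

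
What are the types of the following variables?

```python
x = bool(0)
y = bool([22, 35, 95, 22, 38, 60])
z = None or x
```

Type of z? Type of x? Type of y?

None or bool returns the bool; bool() returns bool; bool() returns bool

bool, bool, bool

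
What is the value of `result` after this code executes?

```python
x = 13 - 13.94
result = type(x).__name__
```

x is float; result = 'float'

'float'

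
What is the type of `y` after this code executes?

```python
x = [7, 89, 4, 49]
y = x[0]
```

Indexing list[int] returns int

int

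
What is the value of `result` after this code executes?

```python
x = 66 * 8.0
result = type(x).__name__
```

x is float; result = 'float'

'float'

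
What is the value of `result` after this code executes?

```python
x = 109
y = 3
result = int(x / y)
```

x = 109; y = 3; result = 36

36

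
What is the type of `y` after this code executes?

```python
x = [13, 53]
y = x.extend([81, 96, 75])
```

list.extend() returns None

NoneType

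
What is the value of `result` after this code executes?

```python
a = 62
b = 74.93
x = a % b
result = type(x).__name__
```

a is int; b is float; x is float; result = 'float'

'float'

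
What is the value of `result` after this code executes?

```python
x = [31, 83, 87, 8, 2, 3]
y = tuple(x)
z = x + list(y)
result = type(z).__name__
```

x is list; y is tuple; z is list; result = 'list'

'list'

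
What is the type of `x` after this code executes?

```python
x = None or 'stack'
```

'or' with None returns the other truthy value (str)

str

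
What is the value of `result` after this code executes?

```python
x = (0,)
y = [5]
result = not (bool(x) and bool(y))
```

x = (0,); y = [5]; result = False

False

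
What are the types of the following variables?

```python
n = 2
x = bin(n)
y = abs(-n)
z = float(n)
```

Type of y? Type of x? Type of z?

abs() of int returns int; bin() returns str; float() returns float

int, str, float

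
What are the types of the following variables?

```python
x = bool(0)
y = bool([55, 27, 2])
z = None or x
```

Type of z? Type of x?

None or bool returns the bool; bool() returns bool

bool, bool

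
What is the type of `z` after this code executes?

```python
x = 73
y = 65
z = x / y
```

int / int = float

float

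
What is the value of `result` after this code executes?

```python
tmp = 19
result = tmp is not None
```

tmp = 19; result = True

True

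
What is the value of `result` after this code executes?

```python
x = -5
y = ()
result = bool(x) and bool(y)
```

x = -5; y = (); result = False

False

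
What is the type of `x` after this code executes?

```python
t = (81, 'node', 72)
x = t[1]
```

Index 1 of tuple is a str literal

str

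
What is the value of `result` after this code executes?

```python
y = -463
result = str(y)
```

y = -463; result = '-463'

'-463'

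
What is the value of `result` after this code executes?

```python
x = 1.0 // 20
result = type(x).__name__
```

x is float; result = 'float'

'float'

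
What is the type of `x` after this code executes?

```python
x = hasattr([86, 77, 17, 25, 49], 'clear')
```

hasattr() returns bool

bool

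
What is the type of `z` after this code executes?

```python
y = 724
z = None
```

None has type NoneType

NoneType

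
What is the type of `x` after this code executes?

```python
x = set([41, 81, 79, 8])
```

set() constructor returns set

set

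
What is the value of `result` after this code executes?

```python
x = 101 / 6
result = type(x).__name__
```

x is float; result = 'float'

'float'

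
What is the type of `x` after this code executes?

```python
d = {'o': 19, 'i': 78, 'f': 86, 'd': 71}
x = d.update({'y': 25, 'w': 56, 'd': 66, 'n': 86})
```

dict.update() returns None

NoneType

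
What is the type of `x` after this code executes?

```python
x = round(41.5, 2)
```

round() with decimal places returns float

float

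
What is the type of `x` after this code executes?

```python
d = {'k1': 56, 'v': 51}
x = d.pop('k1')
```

dict.pop() returns the value

int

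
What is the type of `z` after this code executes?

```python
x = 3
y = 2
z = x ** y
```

positive int ** positive int = int

int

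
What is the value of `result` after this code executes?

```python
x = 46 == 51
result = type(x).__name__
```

x is bool; result = 'bool'

'bool'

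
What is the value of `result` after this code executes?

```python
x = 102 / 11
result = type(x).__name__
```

x is float; result = 'float'

'float'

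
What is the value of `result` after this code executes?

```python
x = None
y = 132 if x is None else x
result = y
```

x = None; y = 132; result = 132

132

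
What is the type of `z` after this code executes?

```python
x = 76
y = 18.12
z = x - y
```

int - float = float

float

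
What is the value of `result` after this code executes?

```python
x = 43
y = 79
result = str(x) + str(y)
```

x = 43; y = 79; result = '4379'

'4379'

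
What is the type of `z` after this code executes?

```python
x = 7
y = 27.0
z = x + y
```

int + float = float

float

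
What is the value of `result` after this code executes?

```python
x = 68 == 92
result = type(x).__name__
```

x is bool; result = 'bool'

'bool'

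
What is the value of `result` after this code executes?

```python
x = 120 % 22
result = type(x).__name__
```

x is int; result = 'int'

'int'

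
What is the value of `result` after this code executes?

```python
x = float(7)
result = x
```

x = 7.0; result = 7.0

7.0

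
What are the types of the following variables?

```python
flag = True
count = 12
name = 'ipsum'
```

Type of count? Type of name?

count is assigned a bare integer (no decimal point), so it is an int; name is assigned a quoted string literal, so it is a str

int, str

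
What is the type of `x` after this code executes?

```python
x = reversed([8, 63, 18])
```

reversed() on a list returns list_reverseiterator

list_reverseiterator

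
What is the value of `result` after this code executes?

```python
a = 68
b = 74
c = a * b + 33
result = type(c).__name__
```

a is int; b is int; c is int; result = 'int'

'int'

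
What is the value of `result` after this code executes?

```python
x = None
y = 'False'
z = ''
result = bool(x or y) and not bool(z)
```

x = None; y = 'False'; z = ''; result = True

True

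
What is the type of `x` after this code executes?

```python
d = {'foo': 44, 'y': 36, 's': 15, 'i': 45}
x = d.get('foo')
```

dict.get() returns value type when found

int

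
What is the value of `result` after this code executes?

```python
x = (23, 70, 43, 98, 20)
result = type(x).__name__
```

x is tuple; result = 'tuple'

'tuple'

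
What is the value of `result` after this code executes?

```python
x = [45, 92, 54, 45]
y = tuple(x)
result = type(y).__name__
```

x is list; y is tuple; result = 'tuple'

'tuple'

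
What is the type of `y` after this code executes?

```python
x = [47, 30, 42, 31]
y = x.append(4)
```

list.append() returns None (mutates in place)

NoneType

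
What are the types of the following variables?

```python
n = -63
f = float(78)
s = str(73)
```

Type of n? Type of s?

n is assigned a bare integer (no decimal point), so it is an int; s is assigned the result of calling str(), which returns a str

int, str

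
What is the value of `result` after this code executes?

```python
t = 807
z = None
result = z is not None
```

t = 807; z = None; result = False

False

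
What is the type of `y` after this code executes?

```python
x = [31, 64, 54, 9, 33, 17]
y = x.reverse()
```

list.reverse() returns None

NoneType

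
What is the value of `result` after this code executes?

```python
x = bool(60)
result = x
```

x = True; result = True

True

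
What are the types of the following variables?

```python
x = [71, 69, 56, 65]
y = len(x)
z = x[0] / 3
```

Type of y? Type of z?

len() returns int; int / int = float

int, float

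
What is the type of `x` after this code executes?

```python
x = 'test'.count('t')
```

str.count() returns int

int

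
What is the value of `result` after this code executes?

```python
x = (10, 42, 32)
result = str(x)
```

x = (10, 42, 32); result = '(10, 42, 32)'

'(10, 42, 32)'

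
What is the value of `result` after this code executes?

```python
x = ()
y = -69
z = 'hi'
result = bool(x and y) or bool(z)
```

x = (); y = -69; z = 'hi'; result = True

True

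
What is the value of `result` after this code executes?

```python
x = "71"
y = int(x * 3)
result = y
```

x = '71'; y = 717171; result = 717171

717171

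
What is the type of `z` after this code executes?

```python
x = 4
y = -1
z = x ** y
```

int ** negative = float

float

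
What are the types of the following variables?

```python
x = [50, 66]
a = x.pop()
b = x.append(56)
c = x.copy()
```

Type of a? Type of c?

pop() returns element; copy() returns list

int, list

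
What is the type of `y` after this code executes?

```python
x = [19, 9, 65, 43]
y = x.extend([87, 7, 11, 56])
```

list.extend() returns None

NoneType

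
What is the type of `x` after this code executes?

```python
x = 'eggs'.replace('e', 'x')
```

str.replace() returns str

str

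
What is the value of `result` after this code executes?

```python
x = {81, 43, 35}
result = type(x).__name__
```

x is set; result = 'set'

'set'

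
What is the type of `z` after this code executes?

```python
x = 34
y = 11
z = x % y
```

int % int = int

int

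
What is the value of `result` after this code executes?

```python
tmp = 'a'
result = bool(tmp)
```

tmp = 'a'; result = True

True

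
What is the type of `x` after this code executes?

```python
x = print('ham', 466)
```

print() returns None

NoneType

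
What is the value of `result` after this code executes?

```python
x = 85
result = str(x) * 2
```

x = 85; result = '8585'

'8585'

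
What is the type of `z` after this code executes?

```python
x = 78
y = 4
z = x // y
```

int // int = int

int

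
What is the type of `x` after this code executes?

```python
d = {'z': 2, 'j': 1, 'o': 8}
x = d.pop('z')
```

dict.pop() returns the value

int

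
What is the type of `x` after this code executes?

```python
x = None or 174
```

'or' with None returns the other truthy value

int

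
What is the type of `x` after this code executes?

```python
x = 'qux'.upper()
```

str.upper() returns str

str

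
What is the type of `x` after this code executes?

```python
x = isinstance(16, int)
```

isinstance() returns bool

bool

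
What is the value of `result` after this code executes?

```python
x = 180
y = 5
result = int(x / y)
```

x = 180; y = 5; result = 36

36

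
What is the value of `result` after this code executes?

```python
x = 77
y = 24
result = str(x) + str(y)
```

x = 77; y = 24; result = '7724'

'7724'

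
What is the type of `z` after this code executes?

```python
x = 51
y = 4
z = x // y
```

int // int = int

int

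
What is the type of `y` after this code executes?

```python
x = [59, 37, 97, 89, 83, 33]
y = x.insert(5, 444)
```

list.insert() returns None

NoneType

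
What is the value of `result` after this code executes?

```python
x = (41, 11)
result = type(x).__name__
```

x is tuple; result = 'tuple'

'tuple'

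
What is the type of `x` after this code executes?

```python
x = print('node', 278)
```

print() returns None

NoneType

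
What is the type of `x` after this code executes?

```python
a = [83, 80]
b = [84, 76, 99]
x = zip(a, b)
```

zip() returns a zip object

zip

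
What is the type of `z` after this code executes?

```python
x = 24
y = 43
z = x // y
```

int // int = int

int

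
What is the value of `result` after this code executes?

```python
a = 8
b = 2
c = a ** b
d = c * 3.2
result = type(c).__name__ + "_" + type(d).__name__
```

a is int; b is int; c is int; d is float; result = 'int_float'

'int_float'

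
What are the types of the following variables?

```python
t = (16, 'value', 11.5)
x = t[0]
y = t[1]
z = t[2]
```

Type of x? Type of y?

tuple[0] is int; tuple[1] is str

int, str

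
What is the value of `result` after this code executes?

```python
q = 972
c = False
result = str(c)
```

q = 972; c = False; result = 'False'

'False'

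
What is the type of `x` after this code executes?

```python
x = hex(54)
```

hex() returns str representation

str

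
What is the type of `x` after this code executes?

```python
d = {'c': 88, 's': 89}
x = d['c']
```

Accessing dict[str, int] with str key returns int

int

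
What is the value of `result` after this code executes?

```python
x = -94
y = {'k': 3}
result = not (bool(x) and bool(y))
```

x = -94; y = {'k': 3}; result = False

False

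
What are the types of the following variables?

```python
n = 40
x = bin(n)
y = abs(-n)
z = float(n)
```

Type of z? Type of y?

float() returns float; abs() of int returns int

float, int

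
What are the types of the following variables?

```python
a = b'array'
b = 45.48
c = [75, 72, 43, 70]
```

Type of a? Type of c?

a is assigned a bytes literal (b'...' prefix); c is assigned a list literal (square brackets)

bytes, list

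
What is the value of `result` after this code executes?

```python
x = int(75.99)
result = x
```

x = 75; result = 75

75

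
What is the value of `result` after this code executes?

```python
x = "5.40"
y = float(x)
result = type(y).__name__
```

x is str; y is float; result = 'float'

'float'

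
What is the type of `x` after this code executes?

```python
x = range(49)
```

range() returns a range object

range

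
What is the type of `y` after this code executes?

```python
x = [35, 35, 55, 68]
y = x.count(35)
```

list.count() returns int

int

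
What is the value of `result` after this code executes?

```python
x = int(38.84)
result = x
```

x = 38; result = 38

38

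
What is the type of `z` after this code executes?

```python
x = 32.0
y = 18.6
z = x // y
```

float // float = float

float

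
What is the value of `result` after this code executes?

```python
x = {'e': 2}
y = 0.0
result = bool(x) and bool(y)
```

x = {'e': 2}; y = 0.0; result = False

False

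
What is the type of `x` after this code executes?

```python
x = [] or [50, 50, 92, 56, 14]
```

'or' returns first truthy value (list)

list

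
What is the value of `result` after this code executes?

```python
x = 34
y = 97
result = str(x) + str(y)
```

x = 34; y = 97; result = '3497'

'3497'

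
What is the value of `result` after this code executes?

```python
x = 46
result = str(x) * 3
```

x = 46; result = '464646'

'464646'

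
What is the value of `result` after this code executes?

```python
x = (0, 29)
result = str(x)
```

x = (0, 29); result = '(0, 29)'

'(0, 29)'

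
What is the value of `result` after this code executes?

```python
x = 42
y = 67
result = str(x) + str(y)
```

x = 42; y = 67; result = '4267'

'4267'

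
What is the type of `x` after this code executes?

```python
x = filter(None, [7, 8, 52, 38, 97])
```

filter() returns a filter object

filter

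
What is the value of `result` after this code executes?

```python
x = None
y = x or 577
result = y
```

x = None; y = 577; result = 577

577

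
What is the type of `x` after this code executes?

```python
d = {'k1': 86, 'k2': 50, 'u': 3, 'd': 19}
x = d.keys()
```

.keys() returns dict_keys view

dict_keys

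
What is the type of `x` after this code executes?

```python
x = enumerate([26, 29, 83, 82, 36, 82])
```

enumerate() returns an enumerate object

enumerate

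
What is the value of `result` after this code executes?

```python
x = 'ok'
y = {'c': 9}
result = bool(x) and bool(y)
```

x = 'ok'; y = {'c': 9}; result = True

True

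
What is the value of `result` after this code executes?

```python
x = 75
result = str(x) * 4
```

x = 75; result = '75757575'

'75757575'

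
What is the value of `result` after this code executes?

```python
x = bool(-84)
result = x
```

x = True; result = True

True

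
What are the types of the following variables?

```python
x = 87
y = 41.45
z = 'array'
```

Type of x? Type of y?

x is assigned a bare integer (no decimal point), so it is an int; y is assigned a number with a decimal point, so it is a float

int, float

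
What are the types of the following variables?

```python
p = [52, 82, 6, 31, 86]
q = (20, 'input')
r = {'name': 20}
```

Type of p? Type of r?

p is assigned a list literal (square brackets); r is assigned a dict literal ({key: value})

list, dict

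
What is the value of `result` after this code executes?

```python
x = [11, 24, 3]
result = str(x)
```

x = [11, 24, 3]; result = '[11, 24, 3]'

'[11, 24, 3]'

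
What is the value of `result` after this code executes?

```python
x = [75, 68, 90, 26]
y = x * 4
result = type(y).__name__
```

x is list; y is list; result = 'list'

'list'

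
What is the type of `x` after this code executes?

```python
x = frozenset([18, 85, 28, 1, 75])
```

frozenset() returns frozenset

frozenset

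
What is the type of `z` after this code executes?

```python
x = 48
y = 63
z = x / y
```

int / int = float

float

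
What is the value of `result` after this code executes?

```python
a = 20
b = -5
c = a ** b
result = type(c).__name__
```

a is int; b is int; c is float; result = 'float'

'float'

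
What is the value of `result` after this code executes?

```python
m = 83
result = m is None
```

m = 83; result = False

False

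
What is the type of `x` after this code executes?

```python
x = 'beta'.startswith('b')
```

str.startswith() returns bool

bool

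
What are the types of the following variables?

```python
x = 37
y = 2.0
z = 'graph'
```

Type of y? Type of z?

y is assigned a number with a decimal point, so it is a float; z is assigned a quoted string literal, so it is a str

float, str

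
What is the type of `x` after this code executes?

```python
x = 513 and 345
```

'and' with truthy values returns last operand (int)

int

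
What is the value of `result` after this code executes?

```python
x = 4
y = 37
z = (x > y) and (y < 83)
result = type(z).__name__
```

x is int; y is int; z is bool; result = 'bool'

'bool'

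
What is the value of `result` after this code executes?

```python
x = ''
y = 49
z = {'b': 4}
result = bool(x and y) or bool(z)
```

x = ''; y = 49; z = {'b': 4}; result = True

True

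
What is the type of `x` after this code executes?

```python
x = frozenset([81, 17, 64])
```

frozenset() returns frozenset

frozenset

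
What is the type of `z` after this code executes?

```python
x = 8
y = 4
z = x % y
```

int % int = int

int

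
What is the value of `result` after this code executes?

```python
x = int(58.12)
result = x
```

x = 58; result = 58

58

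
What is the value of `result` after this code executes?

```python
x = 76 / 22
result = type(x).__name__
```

x is float; result = 'float'

'float'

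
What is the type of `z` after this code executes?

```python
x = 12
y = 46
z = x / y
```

int / int = float

float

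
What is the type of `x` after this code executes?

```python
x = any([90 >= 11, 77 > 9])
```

any() returns bool

bool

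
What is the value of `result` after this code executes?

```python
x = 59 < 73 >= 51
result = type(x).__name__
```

x is bool; result = 'bool'

'bool'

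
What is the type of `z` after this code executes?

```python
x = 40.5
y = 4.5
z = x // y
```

float // float = float

float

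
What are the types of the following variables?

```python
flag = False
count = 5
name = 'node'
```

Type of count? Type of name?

count is assigned a bare integer (no decimal point), so it is an int; name is assigned a quoted string literal, so it is a str

int, str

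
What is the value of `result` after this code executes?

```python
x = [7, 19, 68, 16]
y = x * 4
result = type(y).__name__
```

x is list; y is list; result = 'list'

'list'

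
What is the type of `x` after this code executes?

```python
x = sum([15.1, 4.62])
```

sum() of floats returns float

float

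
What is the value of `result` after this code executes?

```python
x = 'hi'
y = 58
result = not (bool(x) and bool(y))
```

x = 'hi'; y = 58; result = False

False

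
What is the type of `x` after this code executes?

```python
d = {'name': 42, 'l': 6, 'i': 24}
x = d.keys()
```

.keys() returns dict_keys view

dict_keys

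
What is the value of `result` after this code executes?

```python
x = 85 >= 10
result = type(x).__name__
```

x is bool; result = 'bool'

'bool'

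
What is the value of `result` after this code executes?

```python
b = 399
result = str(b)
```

b = 399; result = '399'

'399'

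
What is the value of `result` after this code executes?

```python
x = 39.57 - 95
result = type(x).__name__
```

x is float; result = 'float'

'float'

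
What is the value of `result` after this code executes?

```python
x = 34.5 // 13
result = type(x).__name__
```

x is float; result = 'float'

'float'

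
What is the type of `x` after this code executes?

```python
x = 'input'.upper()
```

str.upper() returns str

str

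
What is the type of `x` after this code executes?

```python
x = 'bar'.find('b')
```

str.find() returns int index

int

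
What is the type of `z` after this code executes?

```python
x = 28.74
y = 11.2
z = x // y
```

float // float = float

float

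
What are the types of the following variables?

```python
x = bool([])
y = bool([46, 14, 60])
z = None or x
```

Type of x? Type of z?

bool() returns bool; None or bool returns the bool

bool, bool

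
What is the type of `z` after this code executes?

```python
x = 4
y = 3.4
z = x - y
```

int - float = float

float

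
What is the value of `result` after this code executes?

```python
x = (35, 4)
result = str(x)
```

x = (35, 4); result = '(35, 4)'

'(35, 4)'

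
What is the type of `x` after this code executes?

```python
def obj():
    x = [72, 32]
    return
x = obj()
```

Bare return returns None

NoneType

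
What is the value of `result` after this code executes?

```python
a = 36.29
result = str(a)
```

a = 36.29; result = '36.29'

'36.29'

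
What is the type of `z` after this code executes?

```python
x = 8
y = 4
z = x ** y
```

positive int ** positive int = int

int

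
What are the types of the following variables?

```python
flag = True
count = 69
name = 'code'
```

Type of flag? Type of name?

flag is assigned the constant True, which has type bool; name is assigned a quoted string literal, so it is a str

bool, str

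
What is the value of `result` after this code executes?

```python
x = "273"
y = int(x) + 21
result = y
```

x = '273'; y = 294; result = 294

294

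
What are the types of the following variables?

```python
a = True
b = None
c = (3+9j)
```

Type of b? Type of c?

b is assigned None, whose type is NoneType; c is assigned (3+9j), an int plus an imaginary literal (j suffix), which evaluates to complex

NoneType, complex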